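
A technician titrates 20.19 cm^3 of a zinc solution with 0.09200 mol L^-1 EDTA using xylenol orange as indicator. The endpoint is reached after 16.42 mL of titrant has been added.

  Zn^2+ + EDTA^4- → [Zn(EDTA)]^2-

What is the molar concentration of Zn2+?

n(EDTA) = 0.01642 L × 0.09200 mol/L = 1.511 × 10^-3 mol
n(Zn2+) = 1.511 × 10^-3 mol (1:1 mole ratio)
[Zn2+] = 1.511 × 10^-3 mol / 0.02019 L = 0.07482 mol/L

0.07482 mol/L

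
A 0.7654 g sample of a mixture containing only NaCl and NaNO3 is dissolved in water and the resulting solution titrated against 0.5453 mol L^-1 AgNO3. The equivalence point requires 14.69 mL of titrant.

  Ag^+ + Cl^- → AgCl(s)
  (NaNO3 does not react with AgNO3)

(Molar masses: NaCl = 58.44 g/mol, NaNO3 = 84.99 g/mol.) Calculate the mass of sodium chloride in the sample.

n(AgNO3) = 0.01469 × 0.5453 = 8.010 × 10^-3 mol
Let x = n(NaCl), y = n(NaNO3).
Titrant: 1x = 8.010 × 10^-3;  mass: 58.44x + 84.99y = 0.7654
Solving, x = 8.010 × 10^-3 mol, y = 3.498 × 10^-3 mol
mass of NaCl = 8.010 × 10^-3 × 58.44 = 0.4681 g

0.4681 g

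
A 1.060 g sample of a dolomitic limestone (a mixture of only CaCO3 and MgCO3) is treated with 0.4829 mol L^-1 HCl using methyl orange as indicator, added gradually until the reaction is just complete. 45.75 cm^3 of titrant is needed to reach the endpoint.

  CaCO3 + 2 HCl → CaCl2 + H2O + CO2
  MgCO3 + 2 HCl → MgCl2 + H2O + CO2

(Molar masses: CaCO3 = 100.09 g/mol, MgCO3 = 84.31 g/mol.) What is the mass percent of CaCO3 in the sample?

n(HCl) = 0.04575 × 0.4829 = 0.02209 mol
Let x = n(CaCO3), y = n(MgCO3).
Titrant: 2x + 2y = 0.02209;  mass: 100.09x + 84.31y = 1.060
Solving, x = 8.155 × 10^-3 mol, y = 2.892 × 10^-3 mol
mass of CaCO3 = 8.155 × 10^-3 × 100.09 = 0.8162 g
% CaCO3 = 0.8162 / 1.060 × 100 = 77.00 %

77.00 %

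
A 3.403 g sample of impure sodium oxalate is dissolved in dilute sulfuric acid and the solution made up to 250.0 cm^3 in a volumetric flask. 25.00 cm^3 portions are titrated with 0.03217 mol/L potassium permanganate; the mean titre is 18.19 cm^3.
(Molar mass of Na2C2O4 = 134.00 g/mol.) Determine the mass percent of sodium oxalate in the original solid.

57.61 %

2 MnO4^- + 5 C2O4^2- + 16 H^+ → 2 Mn^2+ + 10 CO2 + 8 H2O
n(KMnO4) per titration = 0.01819 × 0.03217 = 5.852 × 10^-4 mol
From the 5:2 ratio, n(Na2C2O4) in each aliquot = 5/2 × 5.852 × 10^-4 = 1.463 × 10^-3 mol
n(Na2C2O4) in the whole flask = 1.463 × 10^-3 × 250.0/25.00 = 0.01463 mol
mass of Na2C2O4 = 0.01463 × 134.00 = 1.960 g
% Na2C2O4 = 1.960 / 3.403 × 100 = 57.61 %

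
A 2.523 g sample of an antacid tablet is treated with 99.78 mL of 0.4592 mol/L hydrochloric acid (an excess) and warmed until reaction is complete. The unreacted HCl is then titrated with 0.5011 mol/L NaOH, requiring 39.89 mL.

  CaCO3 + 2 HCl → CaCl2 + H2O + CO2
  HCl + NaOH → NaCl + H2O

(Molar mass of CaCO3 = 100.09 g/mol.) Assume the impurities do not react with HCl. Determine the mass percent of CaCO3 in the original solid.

51.24 %

n(HCl) added = 0.09978 × 0.4592 = 0.04582 mol
n(NaOH) used in back-titration = 0.03989 × 0.5011 = 0.01999 mol
n(HCl) left over = 0.01999 mol (1:1 ratio)
n(HCl) consumed by analyte = 0.04582 − 0.01999 = 0.02583 mol
From the 1:2 ratio, n(CaCO3) = 1/2 × 0.02583 = 0.01292 mol
mass of CaCO3 = 0.01292 × 100.09 = 1.293 g
% CaCO3 = 1.293 / 2.523 × 100 = 51.24 %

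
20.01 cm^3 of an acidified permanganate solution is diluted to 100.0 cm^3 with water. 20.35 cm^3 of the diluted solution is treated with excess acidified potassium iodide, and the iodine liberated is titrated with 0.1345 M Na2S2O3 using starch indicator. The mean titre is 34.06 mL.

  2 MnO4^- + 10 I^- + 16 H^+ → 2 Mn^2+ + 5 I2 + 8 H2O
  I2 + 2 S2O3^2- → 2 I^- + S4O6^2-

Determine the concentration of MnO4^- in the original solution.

0.2250 M

n(S2O3^2-) = 0.03406 × 0.1345 = 4.581 × 10^-3 mol
n(I2) = n(S2O3^2-)/2 = 2.291 × 10^-3 mol
From the 2:5 ratio, n(MnO4^-) in the aliquot = 2/5 × 2.291 × 10^-3 = 9.162 × 10^-4 mol
[MnO4^-]_dilute = 9.162 × 10^-4 / 0.02035 = 0.04502 mol/L
[MnO4^-]_original = 0.04502 × 100.0/20.01 = 0.2250 mol/L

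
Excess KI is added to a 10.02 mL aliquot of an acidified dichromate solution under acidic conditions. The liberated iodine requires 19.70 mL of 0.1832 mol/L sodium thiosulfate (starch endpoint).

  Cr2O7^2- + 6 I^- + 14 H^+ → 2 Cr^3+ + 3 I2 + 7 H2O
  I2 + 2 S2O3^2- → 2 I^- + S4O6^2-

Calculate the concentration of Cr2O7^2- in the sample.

0.06003 mol/L

n(S2O3^2-) = 0.01970 × 0.1832 = 3.609 × 10^-3 mol
n(I2) = n(S2O3^2-)/2 = 1.805 × 10^-3 mol
From the 1:3 ratio, n(Cr2O7^2-) in the aliquot = 1/3 × 1.805 × 10^-3 = 6.015 × 10^-4 mol
[Cr2O7^2-] = 6.015 × 10^-4 / 0.01002 = 0.06003 mol/L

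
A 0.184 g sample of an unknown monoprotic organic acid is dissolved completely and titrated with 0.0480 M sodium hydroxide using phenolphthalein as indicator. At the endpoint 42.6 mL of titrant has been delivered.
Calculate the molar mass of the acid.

90.0 g/mol

n(NaOH) = 0.0426 L × 0.0480 mol/L = 2.04 × 10^-3 mol
n(HA) = 2.04 × 10^-3 mol (1:1 ratio)
M = m / n = 0.184 g / 2.04 × 10^-3 mol = 90.0 g/mol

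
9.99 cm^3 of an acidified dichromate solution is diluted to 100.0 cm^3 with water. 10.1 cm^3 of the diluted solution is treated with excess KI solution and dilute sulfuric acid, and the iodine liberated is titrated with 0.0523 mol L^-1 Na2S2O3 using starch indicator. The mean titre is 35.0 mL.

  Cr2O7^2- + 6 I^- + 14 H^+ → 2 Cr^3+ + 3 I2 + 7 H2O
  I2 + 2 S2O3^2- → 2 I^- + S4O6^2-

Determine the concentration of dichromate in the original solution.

n(S2O3^2-) = 0.0350 × 0.0523 = 1.83 × 10^-3 mol
n(I2) = n(S2O3^2-)/2 = 9.15 × 10^-4 mol
From the 1:3 ratio, n(Cr2O7^2-) in the aliquot = 1/3 × 9.15 × 10^-4 = 3.05 × 10^-4 mol
[Cr2O7^2-]_dilute = 3.05 × 10^-4 / 0.0101 = 0.0302 mol/L
[Cr2O7^2-]_original = 0.0302 × 100.0/9.99 = 0.302 mol/L

0.302 mol/L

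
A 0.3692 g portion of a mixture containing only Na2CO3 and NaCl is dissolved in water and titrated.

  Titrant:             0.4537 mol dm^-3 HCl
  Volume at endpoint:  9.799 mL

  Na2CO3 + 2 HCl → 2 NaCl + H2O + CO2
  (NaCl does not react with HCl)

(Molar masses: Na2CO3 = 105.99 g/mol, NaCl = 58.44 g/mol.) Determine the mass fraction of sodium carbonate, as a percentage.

63.82 %

n(HCl) = 0.009799 × 0.4537 = 4.446 × 10^-3 mol
Let x = n(Na2CO3), y = n(NaCl).
Titrant: 2x = 4.446 × 10^-3;  mass: 105.99x + 58.44y = 0.3692
Solving, x = 2.223 × 10^-3 mol, y = 2.286 × 10^-3 mol
mass of Na2CO3 = 2.223 × 10^-3 × 105.99 = 0.2356 g
% Na2CO3 = 0.2356 / 0.3692 × 100 = 63.82 %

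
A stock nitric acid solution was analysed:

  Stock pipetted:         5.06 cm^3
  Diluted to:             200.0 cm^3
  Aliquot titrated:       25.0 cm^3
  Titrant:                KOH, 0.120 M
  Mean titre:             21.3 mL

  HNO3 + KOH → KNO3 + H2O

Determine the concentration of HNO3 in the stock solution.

4.04 M

n(KOH) = 0.0213 × 0.120 = 2.56 × 10^-3 mol
n(HNO3) in the aliquot = 2.56 × 10^-3 mol (1:1 ratio)
[HNO3]_dilute = 2.56 × 10^-3 / 0.0250 = 0.102 mol/L
Dilution factor = 200.0 / 5.06 = 39.53
[HNO3]_stock = 0.102 × 39.53 = 4.04 mol/L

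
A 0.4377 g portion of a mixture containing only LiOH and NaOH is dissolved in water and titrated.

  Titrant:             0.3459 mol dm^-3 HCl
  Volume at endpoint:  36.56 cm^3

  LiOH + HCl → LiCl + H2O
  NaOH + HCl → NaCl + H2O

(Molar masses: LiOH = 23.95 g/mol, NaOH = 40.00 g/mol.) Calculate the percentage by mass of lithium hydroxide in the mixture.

n(HCl) = 0.03656 × 0.3459 = 0.01265 mol
Let x = n(LiOH), y = n(NaOH).
Titrant: 1x + 1y = 0.01265;  mass: 23.95x + 40.00y = 0.4377
Solving, x = 4.246 × 10^-3 mol, y = 8.400 × 10^-3 mol
mass of LiOH = 4.246 × 10^-3 × 23.95 = 0.1017 g
% LiOH = 0.1017 / 0.4377 × 100 = 23.23 %

23.23 %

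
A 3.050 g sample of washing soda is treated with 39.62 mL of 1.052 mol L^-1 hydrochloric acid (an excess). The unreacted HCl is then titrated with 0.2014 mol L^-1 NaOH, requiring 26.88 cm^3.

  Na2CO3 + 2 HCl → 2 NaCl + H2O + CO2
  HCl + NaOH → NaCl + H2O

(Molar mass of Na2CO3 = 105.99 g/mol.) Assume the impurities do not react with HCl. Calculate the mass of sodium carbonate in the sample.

n(HCl) added = 0.03962 × 1.052 = 0.04168 mol
n(NaOH) used in back-titration = 0.02688 × 0.2014 = 5.414 × 10^-3 mol
n(HCl) left over = 5.414 × 10^-3 mol (1:1 ratio)
n(HCl) consumed by analyte = 0.04168 − 5.414 × 10^-3 = 0.03627 mol
From the 1:2 ratio, n(Na2CO3) = 1/2 × 0.03627 = 0.01813 mol
mass of Na2CO3 = 0.01813 × 105.99 = 1.922 g

1.922 g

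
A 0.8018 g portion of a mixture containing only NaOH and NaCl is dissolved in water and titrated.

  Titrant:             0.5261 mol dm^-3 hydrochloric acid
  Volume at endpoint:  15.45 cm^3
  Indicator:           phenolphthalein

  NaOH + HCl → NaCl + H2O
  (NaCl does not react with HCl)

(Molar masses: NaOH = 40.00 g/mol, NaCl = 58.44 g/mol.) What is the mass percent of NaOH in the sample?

n(HCl) = 0.01545 × 0.5261 = 8.128 × 10^-3 mol
Let x = n(NaOH), y = n(NaCl).
Titrant: 1x = 8.128 × 10^-3;  mass: 40.00x + 58.44y = 0.8018
Solving, x = 8.128 × 10^-3 mol, y = 8.157 × 10^-3 mol
mass of NaOH = 8.128 × 10^-3 × 40.00 = 0.3251 g
% NaOH = 0.3251 / 0.8018 × 100 = 40.55 %

40.55 %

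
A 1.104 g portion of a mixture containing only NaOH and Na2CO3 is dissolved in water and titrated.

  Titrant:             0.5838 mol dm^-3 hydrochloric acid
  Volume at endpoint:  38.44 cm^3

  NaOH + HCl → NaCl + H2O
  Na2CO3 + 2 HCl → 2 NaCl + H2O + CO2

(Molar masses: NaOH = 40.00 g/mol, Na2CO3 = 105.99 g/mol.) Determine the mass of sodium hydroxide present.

0.2625 g

n(HCl) = 0.03844 × 0.5838 = 0.02244 mol
Let x = n(NaOH), y = n(Na2CO3).
Titrant: 1x + 2y = 0.02244;  mass: 40.00x + 105.99y = 1.104
Solving, x = 6.562 × 10^-3 mol, y = 7.940 × 10^-3 mol
mass of NaOH = 6.562 × 10^-3 × 40.00 = 0.2625 g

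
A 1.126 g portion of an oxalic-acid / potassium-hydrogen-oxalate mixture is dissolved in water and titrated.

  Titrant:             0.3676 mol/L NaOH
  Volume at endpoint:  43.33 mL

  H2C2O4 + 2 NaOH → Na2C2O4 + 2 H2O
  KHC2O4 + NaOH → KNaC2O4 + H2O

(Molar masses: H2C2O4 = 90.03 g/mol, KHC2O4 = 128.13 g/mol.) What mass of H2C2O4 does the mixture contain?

n(NaOH) = 0.04333 × 0.3676 = 0.01593 mol
Let x = n(H2C2O4), y = n(KHC2O4).
Titrant: 2x + 1y = 0.01593;  mass: 90.03x + 128.13y = 1.126
Solving, x = 5.504 × 10^-3 mol, y = 4.921 × 10^-3 mol
mass of H2C2O4 = 5.504 × 10^-3 × 90.03 = 0.4955 g

0.4955 g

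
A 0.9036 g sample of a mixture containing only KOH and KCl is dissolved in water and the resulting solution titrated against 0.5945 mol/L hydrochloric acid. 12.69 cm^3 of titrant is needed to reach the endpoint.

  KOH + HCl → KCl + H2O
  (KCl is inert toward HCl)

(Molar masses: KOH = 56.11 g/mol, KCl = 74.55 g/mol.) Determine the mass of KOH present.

n(HCl) = 0.01269 × 0.5945 = 7.544 × 10^-3 mol
Let x = n(KOH), y = n(KCl).
Titrant: 1x = 7.544 × 10^-3;  mass: 56.11x + 74.55y = 0.9036
Solving, x = 7.544 × 10^-3 mol, y = 6.443 × 10^-3 mol
mass of KOH = 7.544 × 10^-3 × 56.11 = 0.4233 g

0.4233 g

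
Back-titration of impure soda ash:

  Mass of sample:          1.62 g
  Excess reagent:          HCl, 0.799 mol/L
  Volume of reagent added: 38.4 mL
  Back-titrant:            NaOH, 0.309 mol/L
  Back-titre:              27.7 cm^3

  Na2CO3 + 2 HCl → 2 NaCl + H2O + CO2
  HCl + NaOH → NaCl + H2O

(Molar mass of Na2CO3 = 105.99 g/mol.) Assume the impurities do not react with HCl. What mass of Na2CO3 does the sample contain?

n(HCl) added = 0.0384 × 0.799 = 0.0307 mol
n(NaOH) used in back-titration = 0.0277 × 0.309 = 8.56 × 10^-3 mol
n(HCl) left over = 8.56 × 10^-3 mol (1:1 ratio)
n(HCl) consumed by analyte = 0.0307 − 8.56 × 10^-3 = 0.0221 mol
From the 1:2 ratio, n(Na2CO3) = 1/2 × 0.0221 = 0.0111 mol
mass of Na2CO3 = 0.0111 × 105.99 = 1.17 g

1.17 g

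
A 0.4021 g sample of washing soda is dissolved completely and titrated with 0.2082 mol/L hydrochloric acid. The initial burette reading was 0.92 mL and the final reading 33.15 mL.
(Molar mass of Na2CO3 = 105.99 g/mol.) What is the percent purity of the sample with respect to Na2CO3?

Na2CO3 + 2 HCl → 2 NaCl + H2O + CO2
n(HCl) = 0.03223 L × 0.2082 mol/L = 6.710 × 10^-3 mol
From the 1:2 ratio, n(Na2CO3) = 1/2 × 6.710 × 10^-3 = 3.355 × 10^-3 mol
mass of Na2CO3 = 3.355 × 10^-3 × 105.99 g/mol = 0.3556 g
% Na2CO3 = 0.3556 / 0.4021 × 100 = 88.44 %

88.44 %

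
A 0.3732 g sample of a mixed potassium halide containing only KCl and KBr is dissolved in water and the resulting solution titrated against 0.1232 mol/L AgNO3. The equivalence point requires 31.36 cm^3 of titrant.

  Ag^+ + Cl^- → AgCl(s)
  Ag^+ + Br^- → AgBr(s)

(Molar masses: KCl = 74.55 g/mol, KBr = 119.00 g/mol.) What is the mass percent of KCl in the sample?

38.90 %

n(AgNO3) = 0.03136 × 0.1232 = 3.864 × 10^-3 mol
Let x = n(KCl), y = n(KBr).
Titrant: 1x + 1y = 3.864 × 10^-3;  mass: 74.55x + 119.00y = 0.3732
Solving, x = 1.947 × 10^-3 mol, y = 1.916 × 10^-3 mol
mass of KCl = 1.947 × 10^-3 × 74.55 = 0.1452 g
% KCl = 0.1452 / 0.3732 × 100 = 38.90 %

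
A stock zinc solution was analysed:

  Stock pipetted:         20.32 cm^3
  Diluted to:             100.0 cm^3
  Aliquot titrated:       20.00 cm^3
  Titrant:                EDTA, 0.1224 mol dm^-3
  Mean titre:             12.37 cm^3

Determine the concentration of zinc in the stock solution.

0.3726 mol/L

Zn^2+ + EDTA^4- → [Zn(EDTA)]^2-
n(EDTA) = 0.01237 × 0.1224 = 1.514 × 10^-3 mol
n(Zn2+) in the aliquot = 1.514 × 10^-3 mol (1:1 ratio)
[Zn2+]_dilute = 1.514 × 10^-3 / 0.02000 = 0.07570 mol/L
Dilution factor = 100.0 / 20.32 = 4.921
[Zn2+]_stock = 0.07570 × 4.921 = 0.3726 mol/L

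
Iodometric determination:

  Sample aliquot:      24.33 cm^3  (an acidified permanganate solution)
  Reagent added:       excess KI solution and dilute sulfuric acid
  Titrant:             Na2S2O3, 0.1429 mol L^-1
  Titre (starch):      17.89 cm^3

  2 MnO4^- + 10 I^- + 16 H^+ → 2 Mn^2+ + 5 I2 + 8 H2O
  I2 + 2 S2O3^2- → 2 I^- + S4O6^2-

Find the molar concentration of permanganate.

0.02102 mol/L

n(S2O3^2-) = 0.01789 × 0.1429 = 2.556 × 10^-3 mol
n(I2) = n(S2O3^2-)/2 = 1.278 × 10^-3 mol
From the 2:5 ratio, n(MnO4^-) in the aliquot = 2/5 × 1.278 × 10^-3 = 5.113 × 10^-4 mol
[MnO4^-] = 5.113 × 10^-4 / 0.02433 = 0.02102 mol/L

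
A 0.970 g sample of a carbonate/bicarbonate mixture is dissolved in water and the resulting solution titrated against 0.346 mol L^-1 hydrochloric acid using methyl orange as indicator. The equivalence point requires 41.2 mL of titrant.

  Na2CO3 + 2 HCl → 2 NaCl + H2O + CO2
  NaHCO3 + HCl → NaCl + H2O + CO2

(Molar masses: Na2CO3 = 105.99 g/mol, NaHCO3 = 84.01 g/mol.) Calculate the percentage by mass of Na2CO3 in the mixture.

n(HCl) = 0.0412 × 0.346 = 0.0143 mol
Let x = n(Na2CO3), y = n(NaHCO3).
Titrant: 2x + 1y = 0.0143;  mass: 105.99x + 84.01y = 0.970
Solving, x = 3.67 × 10^-3 mol, y = 6.92 × 10^-3 mol
mass of Na2CO3 = 3.67 × 10^-3 × 105.99 = 0.389 g
% Na2CO3 = 0.389 / 0.970 × 100 = 40.1 %

40.1 %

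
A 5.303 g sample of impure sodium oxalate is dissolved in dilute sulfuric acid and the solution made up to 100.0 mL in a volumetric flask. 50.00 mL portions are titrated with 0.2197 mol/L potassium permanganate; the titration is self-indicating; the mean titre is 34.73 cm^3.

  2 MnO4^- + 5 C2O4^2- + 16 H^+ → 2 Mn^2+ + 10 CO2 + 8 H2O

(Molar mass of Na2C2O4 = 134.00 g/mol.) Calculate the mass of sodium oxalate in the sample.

5.112 g

n(KMnO4) per titration = 0.03473 × 0.2197 = 7.630 × 10^-3 mol
From the 5:2 ratio, n(Na2C2O4) in each aliquot = 5/2 × 7.630 × 10^-3 = 0.01908 mol
n(Na2C2O4) in the whole flask = 0.01908 × 100.0/50.00 = 0.03815 mol
mass of Na2C2O4 = 0.03815 × 134.00 = 5.112 g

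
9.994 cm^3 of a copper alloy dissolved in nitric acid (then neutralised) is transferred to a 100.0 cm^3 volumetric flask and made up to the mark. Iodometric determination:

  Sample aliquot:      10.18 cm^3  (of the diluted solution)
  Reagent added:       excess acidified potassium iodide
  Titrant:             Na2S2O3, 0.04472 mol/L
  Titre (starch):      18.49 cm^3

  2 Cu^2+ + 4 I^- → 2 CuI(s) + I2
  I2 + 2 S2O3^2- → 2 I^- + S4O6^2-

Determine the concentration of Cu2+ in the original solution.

0.8127 mol/L

n(S2O3^2-) = 0.01849 × 0.04472 = 8.269 × 10^-4 mol
n(I2) = n(S2O3^2-)/2 = 4.134 × 10^-4 mol
From the 2:1 ratio, n(Cu2+) in the aliquot = 2/1 × 4.134 × 10^-4 = 8.269 × 10^-4 mol
[Cu2+]_dilute = 8.269 × 10^-4 / 0.01018 = 0.08123 mol/L
[Cu2+]_original = 0.08123 × 100.0/9.994 = 0.8127 mol/L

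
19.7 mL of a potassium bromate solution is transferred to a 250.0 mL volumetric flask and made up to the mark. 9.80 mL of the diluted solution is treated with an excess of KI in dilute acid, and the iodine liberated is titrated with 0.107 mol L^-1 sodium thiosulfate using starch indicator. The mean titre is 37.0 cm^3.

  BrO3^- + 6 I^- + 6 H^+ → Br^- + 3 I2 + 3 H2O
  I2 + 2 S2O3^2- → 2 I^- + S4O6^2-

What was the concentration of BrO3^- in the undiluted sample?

n(S2O3^2-) = 0.0370 × 0.107 = 3.96 × 10^-3 mol
n(I2) = n(S2O3^2-)/2 = 1.98 × 10^-3 mol
From the 1:3 ratio, n(BrO3^-) in the aliquot = 1/3 × 1.98 × 10^-3 = 6.60 × 10^-4 mol
[BrO3^-]_dilute = 6.60 × 10^-4 / 0.00980 = 0.0673 mol/L
[BrO3^-]_original = 0.0673 × 250.0/19.7 = 0.854 mol/L

0.854 mol/L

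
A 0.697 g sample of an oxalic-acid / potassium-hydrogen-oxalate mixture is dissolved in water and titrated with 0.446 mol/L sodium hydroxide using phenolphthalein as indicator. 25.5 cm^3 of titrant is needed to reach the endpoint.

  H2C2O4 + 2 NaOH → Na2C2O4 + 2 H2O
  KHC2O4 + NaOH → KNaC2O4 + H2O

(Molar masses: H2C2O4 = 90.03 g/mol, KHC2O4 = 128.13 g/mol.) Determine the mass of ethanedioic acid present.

0.412 g

n(NaOH) = 0.0255 × 0.446 = 0.0114 mol
Let x = n(H2C2O4), y = n(KHC2O4).
Titrant: 2x + 1y = 0.0114;  mass: 90.03x + 128.13y = 0.697
Solving, x = 4.57 × 10^-3 mol, y = 2.23 × 10^-3 mol
mass of H2C2O4 = 4.57 × 10^-3 × 90.03 = 0.412 g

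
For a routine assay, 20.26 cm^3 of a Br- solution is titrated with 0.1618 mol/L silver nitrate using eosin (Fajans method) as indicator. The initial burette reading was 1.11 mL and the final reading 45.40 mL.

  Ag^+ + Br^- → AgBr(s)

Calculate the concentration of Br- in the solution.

0.3537 mol/L

n(AgNO3) = 0.04429 L × 0.1618 mol/L = 7.166 × 10^-3 mol
n(Br-) = 7.166 × 10^-3 mol (1:1 mole ratio)
[Br-] = 7.166 × 10^-3 mol / 0.02026 L = 0.3537 mol/L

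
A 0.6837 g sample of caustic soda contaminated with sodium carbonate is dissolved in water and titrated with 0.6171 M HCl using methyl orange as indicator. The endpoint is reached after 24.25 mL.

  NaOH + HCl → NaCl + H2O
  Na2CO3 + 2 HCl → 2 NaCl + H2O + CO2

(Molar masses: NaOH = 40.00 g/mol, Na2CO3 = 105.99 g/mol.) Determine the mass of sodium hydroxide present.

n(HCl) = 0.02425 × 0.6171 = 0.01496 mol
Let x = n(NaOH), y = n(Na2CO3).
Titrant: 1x + 2y = 0.01496;  mass: 40.00x + 105.99y = 0.6837
Solving, x = 8.415 × 10^-3 mol, y = 3.275 × 10^-3 mol
mass of NaOH = 8.415 × 10^-3 × 40.00 = 0.3366 g

0.3366 g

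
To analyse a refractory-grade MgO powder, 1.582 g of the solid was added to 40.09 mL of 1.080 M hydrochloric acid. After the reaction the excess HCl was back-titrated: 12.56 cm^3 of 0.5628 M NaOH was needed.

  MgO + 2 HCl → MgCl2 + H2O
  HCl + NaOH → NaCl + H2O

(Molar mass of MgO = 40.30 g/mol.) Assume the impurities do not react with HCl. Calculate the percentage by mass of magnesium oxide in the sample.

46.14 %

n(HCl) added = 0.04009 × 1.080 = 0.04330 mol
n(NaOH) used in back-titration = 0.01256 × 0.5628 = 7.069 × 10^-3 mol
n(HCl) left over = 7.069 × 10^-3 mol (1:1 ratio)
n(HCl) consumed by analyte = 0.04330 − 7.069 × 10^-3 = 0.03623 mol
From the 1:2 ratio, n(MgO) = 1/2 × 0.03623 = 0.01811 mol
mass of MgO = 0.01811 × 40.30 = 0.7300 g
% MgO = 0.7300 / 1.582 × 100 = 46.14 %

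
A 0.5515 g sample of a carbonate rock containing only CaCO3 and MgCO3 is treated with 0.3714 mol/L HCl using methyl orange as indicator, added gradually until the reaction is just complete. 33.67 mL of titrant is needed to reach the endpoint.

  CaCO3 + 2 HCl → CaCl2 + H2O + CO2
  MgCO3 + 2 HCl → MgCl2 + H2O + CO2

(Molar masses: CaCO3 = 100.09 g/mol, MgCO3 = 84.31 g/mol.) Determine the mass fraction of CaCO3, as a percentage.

n(HCl) = 0.03367 × 0.3714 = 0.01251 mol
Let x = n(CaCO3), y = n(MgCO3).
Titrant: 2x + 2y = 0.01251;  mass: 100.09x + 84.31y = 0.5515
Solving, x = 1.543 × 10^-3 mol, y = 4.709 × 10^-3 mol
mass of CaCO3 = 1.543 × 10^-3 × 100.09 = 0.1544 g
% CaCO3 = 0.1544 / 0.5515 × 100 = 28.01 %

28.01 %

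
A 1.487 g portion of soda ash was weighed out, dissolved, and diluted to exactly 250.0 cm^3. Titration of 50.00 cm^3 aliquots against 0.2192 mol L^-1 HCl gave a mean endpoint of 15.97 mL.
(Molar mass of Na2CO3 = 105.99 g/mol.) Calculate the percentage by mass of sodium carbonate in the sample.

Na2CO3 + 2 HCl → 2 NaCl + H2O + CO2
n(HCl) per titration = 0.01597 × 0.2192 = 3.501 × 10^-3 mol
From the 1:2 ratio, n(Na2CO3) in each aliquot = 1/2 × 3.501 × 10^-3 = 1.750 × 10^-3 mol
n(Na2CO3) in the whole flask = 1.750 × 10^-3 × 250.0/50.00 = 8.752 × 10^-3 mol
mass of Na2CO3 = 8.752 × 10^-3 × 105.99 = 0.9276 g
% Na2CO3 = 0.9276 / 1.487 × 100 = 62.38 %

62.38 %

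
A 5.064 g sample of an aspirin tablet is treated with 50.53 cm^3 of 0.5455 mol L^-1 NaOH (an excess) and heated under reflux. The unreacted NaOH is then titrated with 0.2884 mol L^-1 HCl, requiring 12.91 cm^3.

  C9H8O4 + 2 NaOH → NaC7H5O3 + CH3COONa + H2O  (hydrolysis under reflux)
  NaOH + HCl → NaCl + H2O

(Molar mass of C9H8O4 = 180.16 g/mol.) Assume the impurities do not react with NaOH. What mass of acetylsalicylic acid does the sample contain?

n(NaOH) added = 0.05053 × 0.5455 = 0.02756 mol
n(HCl) used in back-titration = 0.01291 × 0.2884 = 3.723 × 10^-3 mol
n(NaOH) left over = 3.723 × 10^-3 mol (1:1 ratio)
n(NaOH) consumed by analyte = 0.02756 − 3.723 × 10^-3 = 0.02384 mol
From the 1:2 ratio, n(C9H8O4) = 1/2 × 0.02384 = 0.01192 mol
mass of C9H8O4 = 0.01192 × 180.16 = 2.148 g

2.148 g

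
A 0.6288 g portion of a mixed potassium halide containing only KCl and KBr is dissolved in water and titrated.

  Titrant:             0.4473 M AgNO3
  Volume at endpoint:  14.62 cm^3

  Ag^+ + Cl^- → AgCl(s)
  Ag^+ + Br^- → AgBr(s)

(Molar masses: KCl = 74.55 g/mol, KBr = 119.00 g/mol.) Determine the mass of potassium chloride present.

n(AgNO3) = 0.01462 × 0.4473 = 6.540 × 10^-3 mol
Let x = n(KCl), y = n(KBr).
Titrant: 1x + 1y = 6.540 × 10^-3;  mass: 74.55x + 119.00y = 0.6288
Solving, x = 3.361 × 10^-3 mol, y = 3.178 × 10^-3 mol
mass of KCl = 3.361 × 10^-3 × 74.55 = 0.2506 g

0.2506 g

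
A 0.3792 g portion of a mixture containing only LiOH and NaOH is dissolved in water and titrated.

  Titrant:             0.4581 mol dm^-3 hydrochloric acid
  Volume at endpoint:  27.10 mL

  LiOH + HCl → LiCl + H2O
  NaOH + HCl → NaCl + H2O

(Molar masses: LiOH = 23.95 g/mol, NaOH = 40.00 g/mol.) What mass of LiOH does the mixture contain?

n(HCl) = 0.02710 × 0.4581 = 0.01241 mol
Let x = n(LiOH), y = n(NaOH).
Titrant: 1x + 1y = 0.01241;  mass: 23.95x + 40.00y = 0.3792
Solving, x = 7.313 × 10^-3 mol, y = 5.101 × 10^-3 mol
mass of LiOH = 7.313 × 10^-3 × 23.95 = 0.1752 g

0.1752 g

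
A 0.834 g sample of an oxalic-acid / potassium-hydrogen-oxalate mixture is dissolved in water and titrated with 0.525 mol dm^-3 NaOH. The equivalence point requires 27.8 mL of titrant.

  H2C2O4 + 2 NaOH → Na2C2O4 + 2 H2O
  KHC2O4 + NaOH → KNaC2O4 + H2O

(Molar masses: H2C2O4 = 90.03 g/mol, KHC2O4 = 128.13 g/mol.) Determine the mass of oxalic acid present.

n(NaOH) = 0.0278 × 0.525 = 0.0146 mol
Let x = n(H2C2O4), y = n(KHC2O4).
Titrant: 2x + 1y = 0.0146;  mass: 90.03x + 128.13y = 0.834
Solving, x = 6.23 × 10^-3 mol, y = 2.13 × 10^-3 mol
mass of H2C2O4 = 6.23 × 10^-3 × 90.03 = 0.561 g

0.561 g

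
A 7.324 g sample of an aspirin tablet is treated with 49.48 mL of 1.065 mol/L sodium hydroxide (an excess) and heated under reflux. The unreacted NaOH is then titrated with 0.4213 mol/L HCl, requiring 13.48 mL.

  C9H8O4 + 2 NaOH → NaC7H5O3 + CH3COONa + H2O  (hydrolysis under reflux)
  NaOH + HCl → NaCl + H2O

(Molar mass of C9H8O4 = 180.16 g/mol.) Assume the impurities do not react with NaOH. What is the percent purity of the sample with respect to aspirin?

57.83 %

n(NaOH) added = 0.04948 × 1.065 = 0.05270 mol
n(HCl) used in back-titration = 0.01348 × 0.4213 = 5.679 × 10^-3 mol
n(NaOH) left over = 5.679 × 10^-3 mol (1:1 ratio)
n(NaOH) consumed by analyte = 0.05270 − 5.679 × 10^-3 = 0.04702 mol
From the 1:2 ratio, n(C9H8O4) = 1/2 × 0.04702 = 0.02351 mol
mass of C9H8O4 = 0.02351 × 180.16 = 4.235 g
% C9H8O4 = 4.235 / 7.324 × 100 = 57.83 %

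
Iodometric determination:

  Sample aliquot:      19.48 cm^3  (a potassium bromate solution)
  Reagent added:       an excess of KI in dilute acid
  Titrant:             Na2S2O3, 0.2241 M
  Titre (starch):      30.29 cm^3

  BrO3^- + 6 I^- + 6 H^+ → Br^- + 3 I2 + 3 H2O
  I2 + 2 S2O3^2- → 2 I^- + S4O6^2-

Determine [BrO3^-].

n(S2O3^2-) = 0.03029 × 0.2241 = 6.788 × 10^-3 mol
n(I2) = n(S2O3^2-)/2 = 3.394 × 10^-3 mol
From the 1:3 ratio, n(BrO3^-) in the aliquot = 1/3 × 3.394 × 10^-3 = 1.131 × 10^-3 mol
[BrO3^-] = 1.131 × 10^-3 / 0.01948 = 0.05808 mol/L

0.05808 M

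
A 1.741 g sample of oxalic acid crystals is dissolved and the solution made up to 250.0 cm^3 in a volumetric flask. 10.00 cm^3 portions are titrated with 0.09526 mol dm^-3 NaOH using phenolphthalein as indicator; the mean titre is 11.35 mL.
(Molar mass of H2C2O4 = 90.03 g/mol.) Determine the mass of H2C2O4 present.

H2C2O4 + 2 NaOH → Na2C2O4 + 2 H2O
n(NaOH) per titration = 0.01135 × 0.09526 = 1.081 × 10^-3 mol
From the 1:2 ratio, n(H2C2O4) in each aliquot = 1/2 × 1.081 × 10^-3 = 5.406 × 10^-4 mol
n(H2C2O4) in the whole flask = 5.406 × 10^-4 × 250.0/10.00 = 0.01352 mol
mass of H2C2O4 = 0.01352 × 90.03 = 1.217 g

1.217 g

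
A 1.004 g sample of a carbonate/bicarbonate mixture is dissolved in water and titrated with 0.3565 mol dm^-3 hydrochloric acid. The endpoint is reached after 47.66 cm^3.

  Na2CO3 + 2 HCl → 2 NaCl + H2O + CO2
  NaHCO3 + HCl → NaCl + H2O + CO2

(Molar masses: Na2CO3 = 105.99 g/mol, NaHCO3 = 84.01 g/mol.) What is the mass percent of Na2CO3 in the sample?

n(HCl) = 0.04766 × 0.3565 = 0.01699 mol
Let x = n(Na2CO3), y = n(NaHCO3).
Titrant: 2x + 1y = 0.01699;  mass: 105.99x + 84.01y = 1.004
Solving, x = 6.826 × 10^-3 mol, y = 3.339 × 10^-3 mol
mass of Na2CO3 = 6.826 × 10^-3 × 105.99 = 0.7235 g
% Na2CO3 = 0.7235 / 1.004 × 100 = 72.06 %

72.06 %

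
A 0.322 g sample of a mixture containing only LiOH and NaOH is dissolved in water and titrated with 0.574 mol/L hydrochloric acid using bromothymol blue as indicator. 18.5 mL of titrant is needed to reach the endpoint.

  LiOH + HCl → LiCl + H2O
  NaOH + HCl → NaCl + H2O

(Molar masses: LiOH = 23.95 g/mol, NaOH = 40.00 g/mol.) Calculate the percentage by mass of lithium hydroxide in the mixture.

n(HCl) = 0.0185 × 0.574 = 0.0106 mol
Let x = n(LiOH), y = n(NaOH).
Titrant: 1x + 1y = 0.0106;  mass: 23.95x + 40.00y = 0.322
Solving, x = 6.40 × 10^-3 mol, y = 4.22 × 10^-3 mol
mass of LiOH = 6.40 × 10^-3 × 23.95 = 0.153 g
% LiOH = 0.153 / 0.322 × 100 = 47.6 %

47.6 %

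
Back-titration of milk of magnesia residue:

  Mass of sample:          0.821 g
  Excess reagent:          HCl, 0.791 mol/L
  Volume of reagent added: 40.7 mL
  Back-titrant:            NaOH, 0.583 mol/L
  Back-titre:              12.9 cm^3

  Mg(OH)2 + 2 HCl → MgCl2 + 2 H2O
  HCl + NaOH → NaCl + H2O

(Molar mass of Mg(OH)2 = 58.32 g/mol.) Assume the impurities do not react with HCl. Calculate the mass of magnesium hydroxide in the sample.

n(HCl) added = 0.0407 × 0.791 = 0.0322 mol
n(NaOH) used in back-titration = 0.0129 × 0.583 = 7.52 × 10^-3 mol
n(HCl) left over = 7.52 × 10^-3 mol (1:1 ratio)
n(HCl) consumed by analyte = 0.0322 − 7.52 × 10^-3 = 0.0247 mol
From the 1:2 ratio, n(Mg(OH)2) = 1/2 × 0.0247 = 0.0123 mol
mass of Mg(OH)2 = 0.0123 × 58.32 = 0.719 g

0.719 g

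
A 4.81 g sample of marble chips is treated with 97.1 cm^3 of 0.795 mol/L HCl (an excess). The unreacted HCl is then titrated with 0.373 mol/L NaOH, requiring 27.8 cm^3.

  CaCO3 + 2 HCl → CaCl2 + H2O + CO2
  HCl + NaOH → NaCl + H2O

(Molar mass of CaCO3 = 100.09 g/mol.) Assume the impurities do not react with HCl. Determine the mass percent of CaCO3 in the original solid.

n(HCl) added = 0.0971 × 0.795 = 0.0772 mol
n(NaOH) used in back-titration = 0.0278 × 0.373 = 0.0104 mol
n(HCl) left over = 0.0104 mol (1:1 ratio)
n(HCl) consumed by analyte = 0.0772 − 0.0104 = 0.0668 mol
From the 1:2 ratio, n(CaCO3) = 1/2 × 0.0668 = 0.0334 mol
mass of CaCO3 = 0.0334 × 100.09 = 3.34 g
% CaCO3 = 3.34 / 4.81 × 100 = 69.5 %

69.5 %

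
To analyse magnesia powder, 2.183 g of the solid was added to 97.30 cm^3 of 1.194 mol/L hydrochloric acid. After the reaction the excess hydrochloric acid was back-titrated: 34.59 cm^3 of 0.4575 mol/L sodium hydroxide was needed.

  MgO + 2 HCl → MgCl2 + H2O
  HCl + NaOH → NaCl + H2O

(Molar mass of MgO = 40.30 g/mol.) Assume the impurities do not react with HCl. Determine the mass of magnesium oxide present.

2.022 g

n(HCl) added = 0.09730 × 1.194 = 0.1162 mol
n(NaOH) used in back-titration = 0.03459 × 0.4575 = 0.01582 mol
n(HCl) left over = 0.01582 mol (1:1 ratio)
n(HCl) consumed by analyte = 0.1162 − 0.01582 = 0.1004 mol
From the 1:2 ratio, n(MgO) = 1/2 × 0.1004 = 0.05018 mol
mass of MgO = 0.05018 × 40.30 = 2.022 g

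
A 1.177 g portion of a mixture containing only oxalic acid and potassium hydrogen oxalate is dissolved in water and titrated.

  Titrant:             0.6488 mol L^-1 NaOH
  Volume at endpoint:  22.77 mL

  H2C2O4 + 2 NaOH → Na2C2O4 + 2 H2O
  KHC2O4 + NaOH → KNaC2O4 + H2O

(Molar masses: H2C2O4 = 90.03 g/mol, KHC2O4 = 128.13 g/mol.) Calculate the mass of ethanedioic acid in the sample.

n(NaOH) = 0.02277 × 0.6488 = 0.01477 mol
Let x = n(H2C2O4), y = n(KHC2O4).
Titrant: 2x + 1y = 0.01477;  mass: 90.03x + 128.13y = 1.177
Solving, x = 4.307 × 10^-3 mol, y = 6.160 × 10^-3 mol
mass of H2C2O4 = 4.307 × 10^-3 × 90.03 = 0.3877 g

0.3877 g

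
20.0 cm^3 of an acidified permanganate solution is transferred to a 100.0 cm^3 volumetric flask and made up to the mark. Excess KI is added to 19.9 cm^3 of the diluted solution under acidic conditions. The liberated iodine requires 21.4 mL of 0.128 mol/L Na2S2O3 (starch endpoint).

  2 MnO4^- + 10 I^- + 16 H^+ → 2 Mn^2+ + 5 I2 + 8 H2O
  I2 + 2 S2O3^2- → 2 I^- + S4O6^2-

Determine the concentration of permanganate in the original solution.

n(S2O3^2-) = 0.0214 × 0.128 = 2.74 × 10^-3 mol
n(I2) = n(S2O3^2-)/2 = 1.37 × 10^-3 mol
From the 2:5 ratio, n(MnO4^-) in the aliquot = 2/5 × 1.37 × 10^-3 = 5.48 × 10^-4 mol
[MnO4^-]_dilute = 5.48 × 10^-4 / 0.0199 = 0.0275 mol/L
[MnO4^-]_original = 0.0275 × 100.0/20.0 = 0.138 mol/L

0.138 mol/L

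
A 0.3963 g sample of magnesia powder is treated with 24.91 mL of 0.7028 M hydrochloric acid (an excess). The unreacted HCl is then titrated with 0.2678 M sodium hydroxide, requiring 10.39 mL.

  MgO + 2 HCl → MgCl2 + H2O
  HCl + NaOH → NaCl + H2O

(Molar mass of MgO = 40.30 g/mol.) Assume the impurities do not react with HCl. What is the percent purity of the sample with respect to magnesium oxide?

74.87 %

n(HCl) added = 0.02491 × 0.7028 = 0.01751 mol
n(NaOH) used in back-titration = 0.01039 × 0.2678 = 2.782 × 10^-3 mol
n(HCl) left over = 2.782 × 10^-3 mol (1:1 ratio)
n(HCl) consumed by analyte = 0.01751 − 2.782 × 10^-3 = 0.01472 mol
From the 1:2 ratio, n(MgO) = 1/2 × 0.01472 = 7.362 × 10^-3 mol
mass of MgO = 7.362 × 10^-3 × 40.30 = 0.2967 g
% MgO = 0.2967 / 0.3963 × 100 = 74.87 %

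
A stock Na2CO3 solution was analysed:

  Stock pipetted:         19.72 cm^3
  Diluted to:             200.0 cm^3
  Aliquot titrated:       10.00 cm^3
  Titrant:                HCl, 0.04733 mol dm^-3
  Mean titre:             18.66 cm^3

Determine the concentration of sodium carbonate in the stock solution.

0.4479 mol/L

Na2CO3 + 2 HCl → 2 NaCl + H2O + CO2
n(HCl) = 0.01866 × 0.04733 = 8.832 × 10^-4 mol
From the 1:2 ratio, n(Na2CO3) in the aliquot = 1/2 × 8.832 × 10^-4 = 4.416 × 10^-4 mol
[Na2CO3]_dilute = 4.416 × 10^-4 / 0.01000 = 0.04416 mol/L
Dilution factor = 200.0 / 19.72 = 10.14
[Na2CO3]_stock = 0.04416 × 10.14 = 0.4479 mol/L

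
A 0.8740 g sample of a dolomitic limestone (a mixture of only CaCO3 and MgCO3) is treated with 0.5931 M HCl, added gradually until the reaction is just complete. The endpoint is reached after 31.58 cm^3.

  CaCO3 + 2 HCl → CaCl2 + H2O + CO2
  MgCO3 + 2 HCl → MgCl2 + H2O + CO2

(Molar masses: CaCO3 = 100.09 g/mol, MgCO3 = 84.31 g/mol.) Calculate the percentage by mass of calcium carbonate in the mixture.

61.27 %

n(HCl) = 0.03158 × 0.5931 = 0.01873 mol
Let x = n(CaCO3), y = n(MgCO3).
Titrant: 2x + 2y = 0.01873;  mass: 100.09x + 84.31y = 0.8740
Solving, x = 5.351 × 10^-3 mol, y = 4.014 × 10^-3 mol
mass of CaCO3 = 5.351 × 10^-3 × 100.09 = 0.5355 g
% CaCO3 = 0.5355 / 0.8740 × 100 = 61.27 %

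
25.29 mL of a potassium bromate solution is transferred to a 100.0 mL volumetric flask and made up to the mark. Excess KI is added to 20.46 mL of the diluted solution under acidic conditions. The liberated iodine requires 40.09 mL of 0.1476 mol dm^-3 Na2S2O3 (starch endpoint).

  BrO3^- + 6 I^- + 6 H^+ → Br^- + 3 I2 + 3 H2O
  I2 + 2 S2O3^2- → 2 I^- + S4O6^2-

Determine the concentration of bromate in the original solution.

n(S2O3^2-) = 0.04009 × 0.1476 = 5.917 × 10^-3 mol
n(I2) = n(S2O3^2-)/2 = 2.959 × 10^-3 mol
From the 1:3 ratio, n(BrO3^-) in the aliquot = 1/3 × 2.959 × 10^-3 = 9.862 × 10^-4 mol
[BrO3^-]_dilute = 9.862 × 10^-4 / 0.02046 = 0.04820 mol/L
[BrO3^-]_original = 0.04820 × 100.0/25.29 = 0.1906 mol/L

0.1906 mol/L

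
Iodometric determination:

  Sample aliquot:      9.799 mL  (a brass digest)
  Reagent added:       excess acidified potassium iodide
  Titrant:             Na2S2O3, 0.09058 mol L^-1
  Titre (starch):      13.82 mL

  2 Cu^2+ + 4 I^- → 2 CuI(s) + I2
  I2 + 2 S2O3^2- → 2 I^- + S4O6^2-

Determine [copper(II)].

n(S2O3^2-) = 0.01382 × 0.09058 = 1.252 × 10^-3 mol
n(I2) = n(S2O3^2-)/2 = 6.259 × 10^-4 mol
From the 2:1 ratio, n(Cu2+) in the aliquot = 2/1 × 6.259 × 10^-4 = 1.252 × 10^-3 mol
[Cu2+] = 1.252 × 10^-3 / 0.009799 = 0.1277 mol/L

0.1277 mol/L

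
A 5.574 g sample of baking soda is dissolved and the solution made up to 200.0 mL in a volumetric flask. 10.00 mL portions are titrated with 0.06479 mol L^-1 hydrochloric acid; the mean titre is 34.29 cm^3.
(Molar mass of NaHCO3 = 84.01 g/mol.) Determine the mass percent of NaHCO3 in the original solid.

NaHCO3 + HCl → NaCl + H2O + CO2
n(HCl) per titration = 0.03429 × 0.06479 = 2.222 × 10^-3 mol
n(NaHCO3) in each aliquot = 2.222 × 10^-3 mol (1:1 ratio)
n(NaHCO3) in the whole flask = 2.222 × 10^-3 × 200.0/10.00 = 0.04443 mol
mass of NaHCO3 = 0.04443 × 84.01 = 3.733 g
% NaHCO3 = 3.733 / 5.574 × 100 = 66.97 %

66.97 %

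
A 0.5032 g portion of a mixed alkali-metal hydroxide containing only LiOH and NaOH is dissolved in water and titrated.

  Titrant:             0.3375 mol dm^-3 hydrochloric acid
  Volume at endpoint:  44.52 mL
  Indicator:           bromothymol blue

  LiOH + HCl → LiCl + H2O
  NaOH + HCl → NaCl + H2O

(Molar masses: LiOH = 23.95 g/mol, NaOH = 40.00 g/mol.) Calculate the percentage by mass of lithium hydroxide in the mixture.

29.01 %

n(HCl) = 0.04452 × 0.3375 = 0.01503 mol
Let x = n(LiOH), y = n(NaOH).
Titrant: 1x + 1y = 0.01503;  mass: 23.95x + 40.00y = 0.5032
Solving, x = 6.095 × 10^-3 mol, y = 8.931 × 10^-3 mol
mass of LiOH = 6.095 × 10^-3 × 23.95 = 0.1460 g
% LiOH = 0.1460 / 0.5032 × 100 = 29.01 %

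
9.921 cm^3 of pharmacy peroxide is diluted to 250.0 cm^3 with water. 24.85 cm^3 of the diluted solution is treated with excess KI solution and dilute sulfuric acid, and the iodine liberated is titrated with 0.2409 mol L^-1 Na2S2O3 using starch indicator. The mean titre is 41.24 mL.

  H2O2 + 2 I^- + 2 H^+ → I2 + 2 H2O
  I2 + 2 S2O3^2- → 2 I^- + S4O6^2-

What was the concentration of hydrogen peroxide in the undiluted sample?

n(S2O3^2-) = 0.04124 × 0.2409 = 9.935 × 10^-3 mol
n(I2) = n(S2O3^2-)/2 = 4.967 × 10^-3 mol
n(H2O2) in the aliquot = 4.967 × 10^-3 mol (1:1 ratio)
[H2O2]_dilute = 4.967 × 10^-3 / 0.02485 = 0.1999 mol/L
[H2O2]_original = 0.1999 × 250.0/9.921 = 5.037 mol/L

5.037 mol/L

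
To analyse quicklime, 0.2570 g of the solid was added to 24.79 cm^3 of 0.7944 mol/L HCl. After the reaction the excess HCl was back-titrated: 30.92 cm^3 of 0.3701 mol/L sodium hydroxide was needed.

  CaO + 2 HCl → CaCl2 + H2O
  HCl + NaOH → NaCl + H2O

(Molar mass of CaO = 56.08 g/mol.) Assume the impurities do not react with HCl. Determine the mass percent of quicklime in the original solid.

90.01 %

n(HCl) added = 0.02479 × 0.7944 = 0.01969 mol
n(NaOH) used in back-titration = 0.03092 × 0.3701 = 0.01144 mol
n(HCl) left over = 0.01144 mol (1:1 ratio)
n(HCl) consumed by analyte = 0.01969 − 0.01144 = 8.250 × 10^-3 mol
From the 1:2 ratio, n(CaO) = 1/2 × 8.250 × 10^-3 = 4.125 × 10^-3 mol
mass of CaO = 4.125 × 10^-3 × 56.08 = 0.2313 g
% CaO = 0.2313 / 0.2570 × 100 = 90.01 %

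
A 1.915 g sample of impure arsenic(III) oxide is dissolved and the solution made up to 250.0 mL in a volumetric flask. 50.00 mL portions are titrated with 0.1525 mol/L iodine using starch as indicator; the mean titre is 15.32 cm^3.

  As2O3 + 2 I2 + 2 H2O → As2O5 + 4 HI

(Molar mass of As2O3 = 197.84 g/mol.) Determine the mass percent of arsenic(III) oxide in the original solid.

60.34 %

n(I2) per titration = 0.01532 × 0.1525 = 2.336 × 10^-3 mol
From the 1:2 ratio, n(As2O3) in each aliquot = 1/2 × 2.336 × 10^-3 = 1.168 × 10^-3 mol
n(As2O3) in the whole flask = 1.168 × 10^-3 × 250.0/50.00 = 5.841 × 10^-3 mol
mass of As2O3 = 5.841 × 10^-3 × 197.84 = 1.156 g
% As2O3 = 1.156 / 1.915 × 100 = 60.34 %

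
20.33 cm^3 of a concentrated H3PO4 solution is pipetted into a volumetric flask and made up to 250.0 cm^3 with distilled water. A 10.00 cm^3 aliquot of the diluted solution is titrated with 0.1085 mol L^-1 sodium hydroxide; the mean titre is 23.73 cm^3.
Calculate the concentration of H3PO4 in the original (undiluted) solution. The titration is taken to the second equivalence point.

H3PO4 + 2 NaOH → Na2HPO4 + 2 H2O
n(NaOH) = 0.02373 × 0.1085 = 2.575 × 10^-3 mol
From the 1:2 ratio, n(H3PO4) in the aliquot = 1/2 × 2.575 × 10^-3 = 1.287 × 10^-3 mol
[H3PO4]_dilute = 1.287 × 10^-3 / 0.01000 = 0.1287 mol/L
Dilution factor = 250.0 / 20.33 = 12.30
[H3PO4]_stock = 0.1287 × 12.30 = 1.583 mol/L

1.583 mol/L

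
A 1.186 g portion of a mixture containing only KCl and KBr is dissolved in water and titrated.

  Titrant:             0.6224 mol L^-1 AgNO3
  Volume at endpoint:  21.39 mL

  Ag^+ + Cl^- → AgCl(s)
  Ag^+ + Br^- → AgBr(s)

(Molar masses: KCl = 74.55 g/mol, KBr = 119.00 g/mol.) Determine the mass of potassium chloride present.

n(AgNO3) = 0.02139 × 0.6224 = 0.01331 mol
Let x = n(KCl), y = n(KBr).
Titrant: 1x + 1y = 0.01331;  mass: 74.55x + 119.00y = 1.186
Solving, x = 8.960 × 10^-3 mol, y = 4.353 × 10^-3 mol
mass of KCl = 8.960 × 10^-3 × 74.55 = 0.6680 g

0.6680 g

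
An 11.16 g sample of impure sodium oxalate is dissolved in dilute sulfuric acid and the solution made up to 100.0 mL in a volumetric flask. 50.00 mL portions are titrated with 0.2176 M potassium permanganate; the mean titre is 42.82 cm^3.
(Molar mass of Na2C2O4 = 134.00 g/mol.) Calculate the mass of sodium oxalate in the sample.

2 MnO4^- + 5 C2O4^2- + 16 H^+ → 2 Mn^2+ + 10 CO2 + 8 H2O
n(KMnO4) per titration = 0.04282 × 0.2176 = 9.318 × 10^-3 mol
From the 5:2 ratio, n(Na2C2O4) in each aliquot = 5/2 × 9.318 × 10^-3 = 0.02329 mol
n(Na2C2O4) in the whole flask = 0.02329 × 100.0/50.00 = 0.04659 mol
mass of Na2C2O4 = 0.04659 × 134.00 = 6.243 g

6.243 g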